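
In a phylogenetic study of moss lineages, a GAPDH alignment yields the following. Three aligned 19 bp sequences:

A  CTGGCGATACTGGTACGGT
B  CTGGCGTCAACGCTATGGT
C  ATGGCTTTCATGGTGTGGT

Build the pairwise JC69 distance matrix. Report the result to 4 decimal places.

A–B: 6/19 sites differ → p ≈ 0.315789, d = −0.75 ln(1 − 0.421052) = 0.409907 ≈ 0.4099.
A–C: 7/19 sites differ → p ≈ 0.368421, d = −0.75 ln(1 − 0.491228) = 0.506816 ≈ 0.5068.
B–C: 7/19 sites differ → p ≈ 0.368421, d = −0.75 ln(1 − 0.491228) = 0.506816 ≈ 0.5068.

d(A,B) = 0.4099, d(A,C) = 0.5068, d(B,C) = 0.5068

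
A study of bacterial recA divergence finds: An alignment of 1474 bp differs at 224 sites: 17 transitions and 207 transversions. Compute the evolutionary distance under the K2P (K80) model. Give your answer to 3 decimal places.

P = 17/1474 ≈ 0.011533 and Q = 207/1474 ≈ 0.140434.
Under the Kimura two-parameter model, d = −½ ln(1 − 2P − Q) − ¼ ln(1 − 2Q).
1 − 2P − Q = 0.8365, giving −½ ln(0.8365) = 0.089264.
1 − 2Q = 0.719132, giving −¼ ln(0.719132) = 0.082428.
d = 0.089264 + 0.082428 = 0.171692.

0.172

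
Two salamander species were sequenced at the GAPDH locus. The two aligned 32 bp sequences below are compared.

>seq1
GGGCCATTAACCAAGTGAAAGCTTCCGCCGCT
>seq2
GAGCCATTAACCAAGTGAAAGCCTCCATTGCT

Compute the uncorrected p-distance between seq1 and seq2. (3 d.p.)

The sequences differ at 5 of 32 positions (sites 2, 23, 27, 28, 29).
p = 5/32 = 0.15625 ≈ 0.156 (to 3 d.p.).

0.156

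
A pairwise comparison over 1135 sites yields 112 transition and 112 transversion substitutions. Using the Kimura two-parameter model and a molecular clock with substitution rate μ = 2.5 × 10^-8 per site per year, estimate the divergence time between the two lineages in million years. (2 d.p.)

4.61

P = 112/1135 ≈ 0.098678 and Q = 112/1135 ≈ 0.098678.
Under the Kimura two-parameter model, d = −½ ln(1 − 2P − Q) − ¼ ln(1 − 2Q).
1 − 2P − Q = 0.703966, giving −½ ln(0.703966) = 0.175513.
1 − 2Q = 0.802644, giving −¼ ln(0.802644) = 0.054961.
d = 0.175513 + 0.054961 = 0.230474.
Under a molecular clock d = 2μt, so t = d/(2μ) = 0.230474 / (2 × 2.5 × 10^-8) = 4.61 million years.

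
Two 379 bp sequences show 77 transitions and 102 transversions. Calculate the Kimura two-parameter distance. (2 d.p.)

P = 77/379 ≈ 0.203166 and Q = 102/379 ≈ 0.269129.
Under the Kimura two-parameter model, d = −½ ln(1 − 2P − Q) − ¼ ln(1 − 2Q).
1 − 2P − Q = 0.324539, giving −½ ln(0.324539) = 0.562675.
1 − 2Q = 0.461742, giving −¼ ln(0.461742) = 0.193187.
d = 0.562675 + 0.193187 = 0.755862.

0.76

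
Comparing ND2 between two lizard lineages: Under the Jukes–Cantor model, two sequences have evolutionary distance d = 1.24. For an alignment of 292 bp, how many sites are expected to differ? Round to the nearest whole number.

Invert JC69: p = (3/4)(1 − e^(−4d/3)) = 0.75 × (1 − e^(-1.653333)) = 0.75 × (1 − 0.191411) = 0.606442.
Expected differing sites = pL ≈ 0.606442 × 292 = 177.081064 ≈ 177.

177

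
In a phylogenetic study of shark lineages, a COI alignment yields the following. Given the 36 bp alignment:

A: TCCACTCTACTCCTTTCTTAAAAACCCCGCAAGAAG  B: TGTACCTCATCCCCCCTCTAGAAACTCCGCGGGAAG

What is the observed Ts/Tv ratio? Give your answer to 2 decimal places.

Transitions are A↔G and C↔T; transversions are all other mismatches.
Transitions: 15. Transversions: 1.
R = 15/1 = 15.00.

15.00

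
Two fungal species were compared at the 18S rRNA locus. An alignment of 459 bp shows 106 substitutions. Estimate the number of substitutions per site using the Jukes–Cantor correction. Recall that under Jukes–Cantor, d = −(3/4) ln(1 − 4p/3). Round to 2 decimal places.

p = 106/459 ≈ 0.230937.
d = −(3/4) ln(1 − 4p/3) = −0.75 ln(1 − 0.307916) = −0.75 ln(0.692084)
  = −0.75 × (-0.368048) = 0.276036 substitutions/site.

0.28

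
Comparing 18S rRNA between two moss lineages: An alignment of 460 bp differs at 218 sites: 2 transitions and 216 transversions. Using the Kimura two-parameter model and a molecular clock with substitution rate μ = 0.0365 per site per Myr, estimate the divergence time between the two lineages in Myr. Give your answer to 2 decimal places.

P = 2/460 ≈ 0.004348 and Q = 216/460 ≈ 0.469565.
Under the Kimura two-parameter model, d = −½ ln(1 − 2P − Q) − ¼ ln(1 − 2Q).
1 − 2P − Q = 0.521739, giving −½ ln(0.521739) = 0.325294.
1 − 2Q = 0.06087, giving −¼ ln(0.06087) = 0.699754.
d = 0.325294 + 0.699754 = 1.025048.
Under a molecular clock d = 2μt, so t = d/(2μ) = 1.025048 / (2 × 0.0365) = 14.04 Myr.

14.04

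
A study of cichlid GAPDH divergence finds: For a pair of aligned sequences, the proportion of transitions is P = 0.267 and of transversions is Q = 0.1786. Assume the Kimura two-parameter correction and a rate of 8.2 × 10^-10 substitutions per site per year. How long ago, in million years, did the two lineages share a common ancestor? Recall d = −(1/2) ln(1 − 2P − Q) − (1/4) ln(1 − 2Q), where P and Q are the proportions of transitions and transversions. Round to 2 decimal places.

Under the Kimura two-parameter model, d = −½ ln(1 − 2P − Q) − ¼ ln(1 − 2Q).
1 − 2P − Q = 0.2874, giving −½ ln(0.2874) = 0.623440.
1 − 2Q = 0.6428, giving −¼ ln(0.6428) = 0.110480.
d = 0.623440 + 0.110480 = 0.733920.
Under a molecular clock d = 2μt, so t = d/(2μ) = 0.733920 / (2 × 8.2 × 10^-10) = 447.51 million years.

447.51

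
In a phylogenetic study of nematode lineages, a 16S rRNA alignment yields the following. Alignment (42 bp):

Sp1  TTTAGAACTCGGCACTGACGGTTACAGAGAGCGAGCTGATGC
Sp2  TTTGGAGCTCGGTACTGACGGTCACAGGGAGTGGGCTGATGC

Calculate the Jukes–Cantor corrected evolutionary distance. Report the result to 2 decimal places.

0.19

The sequences differ at 7 of 42 sites (4, 7, 13, 23, 28, 32, 34), so p = 7/42 ≈ 0.166667.
d = −(3/4) ln(1 − 4p/3) = −0.75 ln(1 − 0.222223) = −0.75 ln(0.777777)
  = −0.75 × (-0.251315) = 0.188486 substitutions/site.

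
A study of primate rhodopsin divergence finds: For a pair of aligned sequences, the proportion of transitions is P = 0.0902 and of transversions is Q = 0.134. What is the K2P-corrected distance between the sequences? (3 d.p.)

Under the Kimura two-parameter model, d = −½ ln(1 − 2P − Q) − ¼ ln(1 − 2Q).
1 − 2P − Q = 0.6856, giving −½ ln(0.6856) = 0.188730.
1 − 2Q = 0.732, giving −¼ ln(0.732) = 0.077994.
d = 0.188730 + 0.077994 = 0.266724.

0.267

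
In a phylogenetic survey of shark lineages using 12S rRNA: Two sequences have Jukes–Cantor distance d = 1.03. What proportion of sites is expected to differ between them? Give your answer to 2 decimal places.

p = (3/4)(1 − e^(−4d/3)) = 0.75 × (1 − e^(-1.373333)) = 0.75 × (1 − 0.253261) = 0.560054.

0.56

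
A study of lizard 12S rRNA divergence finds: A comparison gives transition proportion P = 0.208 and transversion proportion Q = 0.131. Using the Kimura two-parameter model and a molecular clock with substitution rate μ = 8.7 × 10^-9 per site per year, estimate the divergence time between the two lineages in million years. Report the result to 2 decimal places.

Under the Kimura two-parameter model, d = −½ ln(1 − 2P − Q) − ¼ ln(1 − 2Q).
1 − 2P − Q = 0.453, giving −½ ln(0.453) = 0.395932.
1 − 2Q = 0.738, giving −¼ ln(0.738) = 0.075953.
d = 0.395932 + 0.075953 = 0.471885.
Under a molecular clock d = 2μt, so t = d/(2μ) = 0.471885 / (2 × 8.7 × 10^-9) = 27.12 million years.

27.12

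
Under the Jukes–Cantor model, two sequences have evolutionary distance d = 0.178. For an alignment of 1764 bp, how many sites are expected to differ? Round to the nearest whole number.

Invert JC69: p = (3/4)(1 − e^(−4d/3)) = 0.75 × (1 − e^(-0.237333)) = 0.75 × (1 − 0.788729) = 0.158453.
Expected differing sites = pL ≈ 0.158453 × 1764 = 279.511092 ≈ 280.

280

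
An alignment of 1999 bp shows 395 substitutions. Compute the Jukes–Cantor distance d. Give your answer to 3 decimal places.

0.229

p = 395/1999 ≈ 0.197599.
d = −(3/4) ln(1 − 4p/3) = −0.75 ln(1 − 0.263465) = −0.75 ln(0.736535)
  = −0.75 × (-0.305799) = 0.229349 substitutions/site.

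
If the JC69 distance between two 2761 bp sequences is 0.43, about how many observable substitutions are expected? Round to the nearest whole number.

Invert JC69: p = (3/4)(1 − e^(−4d/3)) = 0.75 × (1 − e^(-0.573333)) = 0.75 × (1 − 0.563644) = 0.327267.
Expected differing sites = pL ≈ 0.327267 × 2761 = 903.584187 ≈ 904.

904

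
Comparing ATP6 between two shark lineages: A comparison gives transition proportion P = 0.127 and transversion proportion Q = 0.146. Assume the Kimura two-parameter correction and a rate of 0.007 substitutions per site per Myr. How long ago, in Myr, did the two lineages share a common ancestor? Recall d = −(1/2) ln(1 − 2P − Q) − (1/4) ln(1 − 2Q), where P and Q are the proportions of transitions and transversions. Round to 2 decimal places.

24.41

Under the Kimura two-parameter model, d = −½ ln(1 − 2P − Q) − ¼ ln(1 − 2Q).
1 − 2P − Q = 0.6, giving −½ ln(0.6) = 0.255413.
1 − 2Q = 0.708, giving −¼ ln(0.708) = 0.086328.
d = 0.255413 + 0.086328 = 0.341741.
Under a molecular clock d = 2μt, so t = d/(2μ) = 0.341741 / (2 × 0.007) = 24.41 Myr.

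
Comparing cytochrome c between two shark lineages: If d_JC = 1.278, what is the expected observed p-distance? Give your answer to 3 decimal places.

0.614

p = (3/4)(1 − e^(−4d/3)) = 0.75 × (1 − e^(-1.704)) = 0.75 × (1 − 0.181954) = 0.613535.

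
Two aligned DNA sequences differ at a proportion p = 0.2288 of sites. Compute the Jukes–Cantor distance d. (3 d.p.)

d = −(3/4) ln(1 − 4p/3) = −0.75 ln(1 − 0.305067) = −0.75 ln(0.694933)
  = −0.75 × (-0.363940) = 0.272955 substitutions/site.

0.273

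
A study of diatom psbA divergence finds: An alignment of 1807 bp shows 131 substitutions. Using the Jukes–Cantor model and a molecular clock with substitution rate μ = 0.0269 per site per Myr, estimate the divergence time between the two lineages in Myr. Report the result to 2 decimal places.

1.42

p = 131/1807 ≈ 0.072496.
d = −(3/4) ln(1 − 4p/3) = −0.75 ln(1 − 0.096661) = −0.75 ln(0.903339)
  = −0.75 × (-0.101657) = 0.076243 substitutions/site.
Under a molecular clock d = 2μt, so t = d/(2μ) = 0.076243 / (2 × 0.0269) = 1.42 Myr.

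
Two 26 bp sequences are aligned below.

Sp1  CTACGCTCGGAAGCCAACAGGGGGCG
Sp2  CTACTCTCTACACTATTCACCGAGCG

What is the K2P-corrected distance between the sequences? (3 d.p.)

Of 26 sites, 3 differences are transitions and 9 are transversions, so P = 3/26 ≈ 0.115385 and Q = 9/26 ≈ 0.346154.
Under the Kimura two-parameter model, d = −½ ln(1 − 2P − Q) − ¼ ln(1 − 2Q).
1 − 2P − Q = 0.423076, giving −½ ln(0.423076) = 0.430102.
1 − 2Q = 0.307692, giving −¼ ln(0.307692) = 0.294664.
d = 0.430102 + 0.294664 = 0.724766.

0.725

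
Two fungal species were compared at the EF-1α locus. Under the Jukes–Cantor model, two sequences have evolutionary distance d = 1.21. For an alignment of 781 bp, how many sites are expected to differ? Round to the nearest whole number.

469

Invert JC69: p = (3/4)(1 − e^(−4d/3)) = 0.75 × (1 − e^(-1.613333)) = 0.75 × (1 − 0.199222) = 0.600584.
Expected differing sites = pL ≈ 0.600584 × 781 = 469.056104 ≈ 469.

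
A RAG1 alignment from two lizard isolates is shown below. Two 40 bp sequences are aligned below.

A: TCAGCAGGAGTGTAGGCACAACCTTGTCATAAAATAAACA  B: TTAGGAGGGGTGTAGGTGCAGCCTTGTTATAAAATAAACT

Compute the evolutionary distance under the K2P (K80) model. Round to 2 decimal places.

Of 40 sites, 6 differences are transitions and 2 are transversions, so P = 6/40 = 0.15 and Q = 2/40 = 0.05.
Under the Kimura two-parameter model, d = −½ ln(1 − 2P − Q) − ¼ ln(1 − 2Q).
1 − 2P − Q = 0.65, giving −½ ln(0.65) = 0.215391.
1 − 2Q = 0.9, giving −¼ ln(0.9) = 0.026340.
d = 0.215391 + 0.026340 = 0.241731.

0.24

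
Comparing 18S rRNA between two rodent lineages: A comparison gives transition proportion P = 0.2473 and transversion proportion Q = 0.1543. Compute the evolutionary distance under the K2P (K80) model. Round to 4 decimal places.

0.6156

Under the Kimura two-parameter model, d = −½ ln(1 − 2P − Q) − ¼ ln(1 − 2Q).
1 − 2P − Q = 0.3511, giving −½ ln(0.3511) = 0.523342.
1 − 2Q = 0.6914, giving −¼ ln(0.6914) = 0.092259.
d = 0.523342 + 0.092259 = 0.615601.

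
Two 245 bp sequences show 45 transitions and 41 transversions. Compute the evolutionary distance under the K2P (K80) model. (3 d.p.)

P = 45/245 ≈ 0.183673 and Q = 41/245 ≈ 0.167347.
Under the Kimura two-parameter model, d = −½ ln(1 − 2P − Q) − ¼ ln(1 − 2Q).
1 − 2P − Q = 0.465307, giving −½ ln(0.465307) = 0.382529.
1 − 2Q = 0.665306, giving −¼ ln(0.665306) = 0.101877.
d = 0.382529 + 0.101877 = 0.484406.

0.484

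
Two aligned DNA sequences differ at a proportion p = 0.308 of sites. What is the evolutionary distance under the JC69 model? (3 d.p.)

d = −(3/4) ln(1 − 4p/3) = −0.75 ln(1 − 0.410667) = −0.75 ln(0.589333)
  = −0.75 × (-0.528764) = 0.396573 substitutions/site.

0.397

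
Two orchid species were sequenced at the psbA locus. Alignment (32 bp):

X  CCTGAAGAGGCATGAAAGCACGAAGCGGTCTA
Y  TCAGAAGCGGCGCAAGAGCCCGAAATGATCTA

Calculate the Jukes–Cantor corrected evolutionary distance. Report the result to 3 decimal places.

0.460

The sequences differ at 11 of 32 sites, so p = 11/32 = 0.34375.
d = −(3/4) ln(1 − 4p/3) = −0.75 ln(1 − 0.458333) = −0.75 ln(0.541667)
  = −0.75 × (-0.613104) = 0.459828 substitutions/site.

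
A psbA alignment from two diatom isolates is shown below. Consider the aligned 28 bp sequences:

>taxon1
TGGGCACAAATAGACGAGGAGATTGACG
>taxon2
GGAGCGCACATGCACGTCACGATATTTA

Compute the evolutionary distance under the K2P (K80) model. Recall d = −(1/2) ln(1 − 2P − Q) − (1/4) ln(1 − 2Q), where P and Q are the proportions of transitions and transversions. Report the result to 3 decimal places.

0.951

Of 28 sites, 6 differences are transitions and 9 are transversions, so P = 6/28 ≈ 0.214286 and Q = 9/28 ≈ 0.321429.
Under the Kimura two-parameter model, d = −½ ln(1 − 2P − Q) − ¼ ln(1 − 2Q).
1 − 2P − Q = 0.249999, giving −½ ln(0.249999) = 0.693149.
1 − 2Q = 0.357142, giving −¼ ln(0.357142) = 0.257405.
d = 0.693149 + 0.257405 = 0.950554.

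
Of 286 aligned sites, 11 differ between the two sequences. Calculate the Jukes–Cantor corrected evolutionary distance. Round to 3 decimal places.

p = 11/286 ≈ 0.038462.
d = −(3/4) ln(1 − 4p/3) = −0.75 ln(1 − 0.051283) = −0.75 ln(0.948717)
  = −0.75 × (-0.052645) = 0.039484 substitutions/site.

0.039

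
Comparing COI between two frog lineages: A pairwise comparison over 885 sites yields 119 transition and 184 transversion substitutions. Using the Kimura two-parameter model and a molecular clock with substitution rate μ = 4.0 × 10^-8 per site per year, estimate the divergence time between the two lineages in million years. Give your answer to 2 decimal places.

5.73

P = 119/885 ≈ 0.134463 and Q = 184/885 ≈ 0.20791.
Under the Kimura two-parameter model, d = −½ ln(1 − 2P − Q) − ¼ ln(1 − 2Q).
1 − 2P − Q = 0.523164, giving −½ ln(0.523164) = 0.323930.
1 − 2Q = 0.58418, giving −¼ ln(0.58418) = 0.134387.
d = 0.323930 + 0.134387 = 0.458317.
Under a molecular clock d = 2μt, so t = d/(2μ) = 0.458317 / (2 × 4.0 × 10^-8) = 5.73 million years.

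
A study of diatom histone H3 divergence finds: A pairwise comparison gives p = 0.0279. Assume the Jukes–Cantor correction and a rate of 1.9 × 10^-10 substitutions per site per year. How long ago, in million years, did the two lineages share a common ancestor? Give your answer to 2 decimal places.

74.82

d = −(3/4) ln(1 − 4p/3) = −0.75 ln(1 − 0.0372) = −0.75 ln(0.9628)
  = −0.75 × (-0.037910) = 0.028433 substitutions/site.
Under a molecular clock d = 2μt, so t = d/(2μ) = 0.028433 / (2 × 1.9 × 10^-10) = 74.82 million years.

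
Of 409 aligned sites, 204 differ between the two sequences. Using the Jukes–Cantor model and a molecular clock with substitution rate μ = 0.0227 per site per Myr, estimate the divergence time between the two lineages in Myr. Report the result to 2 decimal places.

18.07

p = 204/409 ≈ 0.498778.
d = −(3/4) ln(1 − 4p/3) = −0.75 ln(1 − 0.665037) = −0.75 ln(0.334963)
  = −0.75 × (-1.093735) = 0.820301 substitutions/site.
Under a molecular clock d = 2μt, so t = d/(2μ) = 0.820301 / (2 × 0.0227) = 18.07 Myr.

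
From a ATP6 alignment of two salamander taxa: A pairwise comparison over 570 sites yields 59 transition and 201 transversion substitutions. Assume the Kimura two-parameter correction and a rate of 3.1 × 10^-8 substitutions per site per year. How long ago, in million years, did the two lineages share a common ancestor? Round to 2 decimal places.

11.54

P = 59/570 ≈ 0.103509 and Q = 201/570 ≈ 0.352632.
Under the Kimura two-parameter model, d = −½ ln(1 − 2P − Q) − ¼ ln(1 − 2Q).
1 − 2P − Q = 0.44035, giving −½ ln(0.44035) = 0.410093.
1 − 2Q = 0.294736, giving −¼ ln(0.294736) = 0.305419.
d = 0.410093 + 0.305419 = 0.715512.
Under a molecular clock d = 2μt, so t = d/(2μ) = 0.715512 / (2 × 3.1 × 10^-8) = 11.54 million years.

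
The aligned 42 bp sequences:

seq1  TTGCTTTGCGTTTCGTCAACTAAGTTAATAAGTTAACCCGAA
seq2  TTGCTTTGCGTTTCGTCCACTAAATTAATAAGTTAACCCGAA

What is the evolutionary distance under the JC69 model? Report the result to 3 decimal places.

The sequences differ at 2 of 42 sites (18, 24), so p = 2/42 ≈ 0.047619.
d = −(3/4) ln(1 − 4p/3) = −0.75 ln(1 − 0.063492) = −0.75 ln(0.936508)
  = −0.75 × (-0.065597) = 0.049198 substitutions/site.

0.049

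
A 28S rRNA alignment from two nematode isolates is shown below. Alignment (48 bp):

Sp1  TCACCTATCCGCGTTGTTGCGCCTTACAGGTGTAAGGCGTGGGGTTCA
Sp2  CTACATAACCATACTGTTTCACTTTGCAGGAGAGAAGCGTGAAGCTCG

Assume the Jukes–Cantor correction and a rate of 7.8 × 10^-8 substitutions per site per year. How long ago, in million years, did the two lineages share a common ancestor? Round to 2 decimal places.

3.90

The sequences differ at 20 of 48 sites, so p = 20/48 ≈ 0.416667.
d = −(3/4) ln(1 − 4p/3) = −0.75 ln(1 − 0.555556) = −0.75 ln(0.444444)
  = −0.75 × (-0.810931) = 0.608198 substitutions/site.
Under a molecular clock d = 2μt, so t = d/(2μ) = 0.608198 / (2 × 7.8 × 10^-8) = 3.90 million years.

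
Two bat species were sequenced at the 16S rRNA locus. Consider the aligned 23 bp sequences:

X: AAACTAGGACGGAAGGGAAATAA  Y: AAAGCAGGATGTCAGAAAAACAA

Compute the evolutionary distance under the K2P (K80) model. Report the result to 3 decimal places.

Of 23 sites, 5 differences are transitions and 3 are transversions, so P = 5/23 ≈ 0.217391 and Q = 3/23 ≈ 0.130435.
Under the Kimura two-parameter model, d = −½ ln(1 − 2P − Q) − ¼ ln(1 − 2Q).
1 − 2P − Q = 0.434783, giving −½ ln(0.434783) = 0.416454.
1 − 2Q = 0.73913, giving −¼ ln(0.73913) = 0.075570.
d = 0.416454 + 0.075570 = 0.492024.

0.492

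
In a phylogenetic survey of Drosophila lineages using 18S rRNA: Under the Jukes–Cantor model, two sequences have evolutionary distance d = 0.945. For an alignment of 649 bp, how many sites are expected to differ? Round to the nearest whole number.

349

Invert JC69: p = (3/4)(1 − e^(−4d/3)) = 0.75 × (1 − e^(-1.26)) = 0.75 × (1 − 0.283654) = 0.537260.
Expected differing sites = pL ≈ 0.537260 × 649 = 348.68174 ≈ 349.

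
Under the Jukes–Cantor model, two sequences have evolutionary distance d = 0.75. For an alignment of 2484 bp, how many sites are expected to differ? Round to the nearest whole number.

1178

Invert JC69: p = (3/4)(1 − e^(−4d/3)) = 0.75 × (1 − e^(-1)) = 0.75 × (1 − 0.367879) = 0.474091.
Expected differing sites = pL ≈ 0.474091 × 2484 = 1177.642044 ≈ 1178.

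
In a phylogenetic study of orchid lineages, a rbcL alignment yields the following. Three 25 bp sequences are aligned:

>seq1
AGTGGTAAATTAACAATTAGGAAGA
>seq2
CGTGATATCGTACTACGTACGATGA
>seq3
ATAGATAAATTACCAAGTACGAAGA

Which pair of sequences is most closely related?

seq1–seq2: 11/25 differ, p = 0.440, d = 0.663.
seq1–seq3: 6/25 differ, p = 0.240, d = 0.289.
seq2–seq3: 9/25 differ, p = 0.360, d = 0.490.
The smallest distance is between seq1 and seq3.

seq1 and seq3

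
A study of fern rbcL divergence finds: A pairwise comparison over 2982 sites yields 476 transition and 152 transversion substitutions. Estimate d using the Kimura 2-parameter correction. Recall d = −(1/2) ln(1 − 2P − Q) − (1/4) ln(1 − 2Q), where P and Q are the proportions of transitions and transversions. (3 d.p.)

0.258

P = 476/2982 ≈ 0.159624 and Q = 152/2982 ≈ 0.050973.
Under the Kimura two-parameter model, d = −½ ln(1 − 2P − Q) − ¼ ln(1 − 2Q).
1 − 2P − Q = 0.629779, giving −½ ln(0.629779) = 0.231193.
1 − 2Q = 0.898054, giving −¼ ln(0.898054) = 0.026881.
d = 0.231193 + 0.026881 = 0.258074.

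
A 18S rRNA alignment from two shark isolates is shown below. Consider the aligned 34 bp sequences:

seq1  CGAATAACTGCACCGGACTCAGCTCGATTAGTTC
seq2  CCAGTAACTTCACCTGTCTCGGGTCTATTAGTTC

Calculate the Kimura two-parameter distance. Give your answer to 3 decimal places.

Of 34 sites, 2 differences are transitions and 6 are transversions, so P = 2/34 ≈ 0.058824 and Q = 6/34 ≈ 0.176471.
Under the Kimura two-parameter model, d = −½ ln(1 − 2P − Q) − ¼ ln(1 − 2Q).
1 − 2P − Q = 0.705881, giving −½ ln(0.705881) = 0.174154.
1 − 2Q = 0.647058, giving −¼ ln(0.647058) = 0.108830.
d = 0.174154 + 0.108830 = 0.282984.

0.283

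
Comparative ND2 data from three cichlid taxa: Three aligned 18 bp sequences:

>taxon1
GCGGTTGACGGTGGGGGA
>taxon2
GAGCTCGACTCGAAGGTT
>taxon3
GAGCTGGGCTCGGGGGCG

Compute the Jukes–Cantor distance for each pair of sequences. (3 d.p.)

d(taxon1,taxon2) = 1.012, d(taxon1,taxon3) = 0.824, d(taxon2,taxon3) = 0.441

taxon1–taxon2: 10/18 sites differ → p ≈ 0.555556, d = −0.75 ln(1 − 0.740741) = 1.012446 ≈ 1.012.
taxon1–taxon3: 9/18 sites differ → p = 0.5, d = −0.75 ln(1 − 0.666667) = 0.823960 ≈ 0.824.
taxon2–taxon3: 6/18 sites differ → p ≈ 0.333333, d = −0.75 ln(1 − 0.444444) = 0.440839 ≈ 0.441.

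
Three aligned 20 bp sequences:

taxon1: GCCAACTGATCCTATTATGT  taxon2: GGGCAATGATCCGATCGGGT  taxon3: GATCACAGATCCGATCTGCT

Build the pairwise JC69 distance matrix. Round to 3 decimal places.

d(taxon1,taxon2) = 0.572, d(taxon1,taxon3) = 0.687, d(taxon2,taxon3) = 0.383

taxon1–taxon2: 8/20 sites differ → p = 0.4, d = −0.75 ln(1 − 0.533333) = 0.571605 ≈ 0.572.
taxon1–taxon3: 9/20 sites differ → p = 0.45, d = −0.75 ln(1 − 0.6) = 0.687218 ≈ 0.687.
taxon2–taxon3: 6/20 sites differ → p = 0.3, d = −0.75 ln(1 − 0.4) = 0.383119 ≈ 0.383.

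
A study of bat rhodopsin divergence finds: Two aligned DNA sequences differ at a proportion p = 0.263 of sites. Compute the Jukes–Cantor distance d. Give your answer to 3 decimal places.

0.324

d = −(3/4) ln(1 − 4p/3) = −0.75 ln(1 − 0.350667) = −0.75 ln(0.649333)
  = −0.75 × (-0.431810) = 0.323858 substitutions/site.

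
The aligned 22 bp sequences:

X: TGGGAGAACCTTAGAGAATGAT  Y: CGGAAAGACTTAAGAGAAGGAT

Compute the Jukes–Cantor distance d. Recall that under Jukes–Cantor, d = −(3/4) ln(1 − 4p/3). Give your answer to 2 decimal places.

0.41

The sequences differ at 7 of 22 sites (1, 4, 6, 7, 10, 12, 19), so p = 7/22 ≈ 0.318182.
d = −(3/4) ln(1 − 4p/3) = −0.75 ln(1 − 0.424243) = −0.75 ln(0.575757)
  = −0.75 × (-0.552070) = 0.414053 substitutions/site.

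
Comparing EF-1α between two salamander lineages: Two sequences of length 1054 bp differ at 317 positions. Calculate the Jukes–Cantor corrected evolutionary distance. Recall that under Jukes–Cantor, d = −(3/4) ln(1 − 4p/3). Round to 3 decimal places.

0.384

p = 317/1054 ≈ 0.300759.
d = −(3/4) ln(1 − 4p/3) = −0.75 ln(1 − 0.401012) = −0.75 ln(0.598988)
  = −0.75 × (-0.512514) = 0.384386 substitutions/site.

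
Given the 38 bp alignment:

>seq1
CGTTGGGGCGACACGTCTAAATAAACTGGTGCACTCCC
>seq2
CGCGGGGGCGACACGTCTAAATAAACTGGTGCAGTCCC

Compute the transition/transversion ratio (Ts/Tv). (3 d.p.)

Transitions are A↔G and C↔T; transversions are all other mismatches.
Transitions: 1. Transversions: 2.
R = 1/2 = 0.500.

0.500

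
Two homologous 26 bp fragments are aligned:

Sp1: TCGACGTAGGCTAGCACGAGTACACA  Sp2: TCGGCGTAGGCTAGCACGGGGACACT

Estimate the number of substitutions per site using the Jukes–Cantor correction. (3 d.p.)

The sequences differ at 4 of 26 sites (4, 19, 21, 26), so p = 4/26 ≈ 0.153846.
d = −(3/4) ln(1 − 4p/3) = −0.75 ln(1 − 0.205128) = −0.75 ln(0.794872)
  = −0.75 × (-0.229574) = 0.172181 substitutions/site.

0.172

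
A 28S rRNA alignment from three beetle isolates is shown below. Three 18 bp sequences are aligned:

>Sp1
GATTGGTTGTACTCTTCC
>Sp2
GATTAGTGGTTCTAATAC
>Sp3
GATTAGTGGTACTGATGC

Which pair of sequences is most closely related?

Sp2 and Sp3

Sp1–Sp2: 6/18 differ, p = 0.333, d = 0.441.
Sp1–Sp3: 5/18 differ, p = 0.278, d = 0.347.
Sp2–Sp3: 3/18 differ, p = 0.167, d = 0.188.
The smallest distance is between Sp2 and Sp3.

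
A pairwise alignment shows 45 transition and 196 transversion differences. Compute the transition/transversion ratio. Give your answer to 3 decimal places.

R = 45/196 = 0.229591… ≈ 0.230 (to 3 d.p.).

0.230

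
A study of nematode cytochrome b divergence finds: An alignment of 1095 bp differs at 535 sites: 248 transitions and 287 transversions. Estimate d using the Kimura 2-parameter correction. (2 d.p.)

0.81

P = 248/1095 ≈ 0.226484 and Q = 287/1095 ≈ 0.2621.
Under the Kimura two-parameter model, d = −½ ln(1 − 2P − Q) − ¼ ln(1 − 2Q).
1 − 2P − Q = 0.284932, giving −½ ln(0.284932) = 0.627752.
1 − 2Q = 0.4758, giving −¼ ln(0.4758) = 0.185689.
d = 0.627752 + 0.185689 = 0.813441.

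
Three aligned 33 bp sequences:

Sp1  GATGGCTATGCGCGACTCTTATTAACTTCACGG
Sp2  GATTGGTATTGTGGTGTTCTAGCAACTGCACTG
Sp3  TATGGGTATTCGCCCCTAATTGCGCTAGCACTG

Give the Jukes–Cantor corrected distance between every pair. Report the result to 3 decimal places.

d(Sp1,Sp2) = 0.625, d(Sp1,Sp3) = 0.780, d(Sp2,Sp3) = 0.699

Sp1–Sp2: 14/33 sites differ → p ≈ 0.424242, d = −0.75 ln(1 − 0.565656) = 0.625439 ≈ 0.625.
Sp1–Sp3: 16/33 sites differ → p ≈ 0.484848, d = −0.75 ln(1 − 0.646464) = 0.779827 ≈ 0.780.
Sp2–Sp3: 15/33 sites differ → p ≈ 0.454545, d = −0.75 ln(1 − 0.60606) = 0.698667 ≈ 0.699.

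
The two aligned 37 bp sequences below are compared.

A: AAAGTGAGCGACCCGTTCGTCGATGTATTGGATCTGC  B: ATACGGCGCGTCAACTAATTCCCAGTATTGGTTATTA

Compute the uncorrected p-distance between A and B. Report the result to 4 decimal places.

0.4865

The sequences differ at 18 of 37 positions.
p = 18/37 = 0.486486… ≈ 0.4865 (to 4 d.p.).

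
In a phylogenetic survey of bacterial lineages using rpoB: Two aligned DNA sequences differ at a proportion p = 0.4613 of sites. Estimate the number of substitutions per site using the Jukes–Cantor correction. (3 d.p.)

d = −(3/4) ln(1 − 4p/3) = −0.75 ln(1 − 0.615067) = −0.75 ln(0.384933)
  = −0.75 × (-0.954686) = 0.716015 substitutions/site.

0.716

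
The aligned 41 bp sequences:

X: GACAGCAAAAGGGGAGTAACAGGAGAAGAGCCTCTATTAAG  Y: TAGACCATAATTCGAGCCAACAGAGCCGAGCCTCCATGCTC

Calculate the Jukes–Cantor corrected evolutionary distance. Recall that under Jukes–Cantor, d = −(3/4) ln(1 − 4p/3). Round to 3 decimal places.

The sequences differ at 19 of 41 sites, so p = 19/41 ≈ 0.463415.
d = −(3/4) ln(1 − 4p/3) = −0.75 ln(1 − 0.617887) = −0.75 ln(0.382113)
  = −0.75 × (-0.962039) = 0.721529 substitutions/site.

0.722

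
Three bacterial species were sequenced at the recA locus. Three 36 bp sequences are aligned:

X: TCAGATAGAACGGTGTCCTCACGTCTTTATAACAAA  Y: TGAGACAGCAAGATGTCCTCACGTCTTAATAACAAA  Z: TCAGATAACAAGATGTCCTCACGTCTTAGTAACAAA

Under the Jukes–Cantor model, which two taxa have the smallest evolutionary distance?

X–Y: 6/36 differ, p = 0.167, d = 0.188.
X–Z: 6/36 differ, p = 0.167, d = 0.188.
Y–Z: 4/36 differ, p = 0.111, d = 0.120.
The smallest distance is between Y and Z.

Y and Z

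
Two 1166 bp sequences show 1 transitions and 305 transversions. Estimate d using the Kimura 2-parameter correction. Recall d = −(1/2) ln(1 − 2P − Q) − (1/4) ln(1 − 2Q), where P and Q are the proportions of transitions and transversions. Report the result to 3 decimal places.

P = 1/1166 ≈ 0.000858 and Q = 305/1166 ≈ 0.261578.
Under the Kimura two-parameter model, d = −½ ln(1 − 2P − Q) − ¼ ln(1 − 2Q).
1 − 2P − Q = 0.736706, giving −½ ln(0.736706) = 0.152783.
1 − 2Q = 0.476844, giving −¼ ln(0.476844) = 0.185141.
d = 0.152783 + 0.185141 = 0.337924.

0.338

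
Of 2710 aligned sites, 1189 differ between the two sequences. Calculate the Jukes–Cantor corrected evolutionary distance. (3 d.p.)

0.660

p = 1189/2710 ≈ 0.438745.
d = −(3/4) ln(1 − 4p/3) = −0.75 ln(1 − 0.584993) = −0.75 ln(0.415007)
  = −0.75 × (-0.879460) = 0.659595 substitutions/site.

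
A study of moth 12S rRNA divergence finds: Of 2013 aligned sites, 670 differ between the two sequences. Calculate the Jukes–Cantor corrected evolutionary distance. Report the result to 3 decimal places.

0.440

p = 670/2013 ≈ 0.332837.
d = −(3/4) ln(1 − 4p/3) = −0.75 ln(1 − 0.443783) = −0.75 ln(0.556217)
  = −0.75 × (-0.586597) = 0.439948 substitutions/site.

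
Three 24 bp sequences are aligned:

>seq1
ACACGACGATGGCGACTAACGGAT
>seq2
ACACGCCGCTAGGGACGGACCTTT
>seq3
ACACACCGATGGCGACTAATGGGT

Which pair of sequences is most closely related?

seq1 and seq3

seq1–seq2: 9/24 differ, p = 0.375, d = 0.520.
seq1–seq3: 4/24 differ, p = 0.167, d = 0.188.
seq2–seq3: 10/24 differ, p = 0.417, d = 0.608.
The smallest distance is between seq1 and seq3.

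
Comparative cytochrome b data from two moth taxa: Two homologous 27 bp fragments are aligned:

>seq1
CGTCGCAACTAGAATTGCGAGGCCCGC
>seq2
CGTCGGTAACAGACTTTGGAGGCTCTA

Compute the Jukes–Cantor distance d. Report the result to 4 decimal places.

0.5107

The sequences differ at 10 of 27 sites (6, 7, 9, 10, 14, 17, 18, 24, 26, 27), so p = 10/27 ≈ 0.37037.
d = −(3/4) ln(1 − 4p/3) = −0.75 ln(1 − 0.493827) = −0.75 ln(0.506173)
  = −0.75 × (-0.680877) = 0.510658 substitutions/site.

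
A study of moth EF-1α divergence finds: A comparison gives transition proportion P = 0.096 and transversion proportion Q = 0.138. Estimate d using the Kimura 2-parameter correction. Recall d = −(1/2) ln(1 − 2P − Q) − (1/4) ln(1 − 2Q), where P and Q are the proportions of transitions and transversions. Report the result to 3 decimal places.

0.281

Under the Kimura two-parameter model, d = −½ ln(1 − 2P − Q) − ¼ ln(1 − 2Q).
1 − 2P − Q = 0.67, giving −½ ln(0.67) = 0.200239.
1 − 2Q = 0.724, giving −¼ ln(0.724) = 0.080741.
d = 0.200239 + 0.080741 = 0.280980.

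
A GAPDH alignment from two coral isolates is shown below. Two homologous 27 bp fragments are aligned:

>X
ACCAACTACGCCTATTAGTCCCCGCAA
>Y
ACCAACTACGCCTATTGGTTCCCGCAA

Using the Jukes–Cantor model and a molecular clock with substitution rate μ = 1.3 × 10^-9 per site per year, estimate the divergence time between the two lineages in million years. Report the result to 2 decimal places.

30.00

The sequences differ at 2 of 27 sites (17, 20), so p = 2/27 ≈ 0.074074.
d = −(3/4) ln(1 − 4p/3) = −0.75 ln(1 − 0.098765) = −0.75 ln(0.901235)
  = −0.75 × (-0.103989) = 0.077992 substitutions/site.
Under a molecular clock d = 2μt, so t = d/(2μ) = 0.077992 / (2 × 1.3 × 10^-9) = 30.00 million years.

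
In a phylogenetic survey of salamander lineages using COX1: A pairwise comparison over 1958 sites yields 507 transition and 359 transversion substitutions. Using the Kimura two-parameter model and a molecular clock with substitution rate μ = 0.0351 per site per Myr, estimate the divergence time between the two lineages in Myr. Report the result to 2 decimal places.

P = 507/1958 ≈ 0.258938 and Q = 359/1958 ≈ 0.18335.
Under the Kimura two-parameter model, d = −½ ln(1 − 2P − Q) − ¼ ln(1 − 2Q).
1 − 2P − Q = 0.298774, giving −½ ln(0.298774) = 0.604034.
1 − 2Q = 0.6333, giving −¼ ln(0.6333) = 0.114203.
d = 0.604034 + 0.114203 = 0.718237.
Under a molecular clock d = 2μt, so t = d/(2μ) = 0.718237 / (2 × 0.0351) = 10.23 Myr.

10.23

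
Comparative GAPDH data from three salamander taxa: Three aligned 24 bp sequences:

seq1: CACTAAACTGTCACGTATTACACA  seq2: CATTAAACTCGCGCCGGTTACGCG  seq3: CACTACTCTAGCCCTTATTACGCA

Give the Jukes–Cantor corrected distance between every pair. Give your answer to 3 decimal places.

d(seq1,seq2) = 0.520, d(seq1,seq3) = 0.369, d(seq2,seq3) = 0.520

seq1–seq2: 9/24 sites differ → p = 0.375, d = −0.75 ln(1 − 0.5) = 0.519860 ≈ 0.520.
seq1–seq3: 7/24 sites differ → p ≈ 0.291667, d = −0.75 ln(1 − 0.388889) = 0.369358 ≈ 0.369.
seq2–seq3: 9/24 sites differ → p = 0.375, d = −0.75 ln(1 − 0.5) = 0.519860 ≈ 0.520.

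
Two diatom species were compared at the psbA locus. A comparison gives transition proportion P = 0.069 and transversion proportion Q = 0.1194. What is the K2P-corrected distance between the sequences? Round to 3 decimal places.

Under the Kimura two-parameter model, d = −½ ln(1 − 2P − Q) − ¼ ln(1 − 2Q).
1 − 2P − Q = 0.7426, giving −½ ln(0.7426) = 0.148799.
1 − 2Q = 0.7612, giving −¼ ln(0.7612) = 0.068215.
d = 0.148799 + 0.068215 = 0.217014.

0.217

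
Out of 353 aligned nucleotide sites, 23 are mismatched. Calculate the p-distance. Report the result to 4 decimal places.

p = 23/353 = 0.065155… ≈ 0.0652 (to 4 d.p.).

0.0652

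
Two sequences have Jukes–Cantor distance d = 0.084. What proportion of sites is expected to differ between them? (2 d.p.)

p = (3/4)(1 − e^(−4d/3)) = 0.75 × (1 − e^(-0.112)) = 0.75 × (1 − 0.894044) = 0.079467.

0.08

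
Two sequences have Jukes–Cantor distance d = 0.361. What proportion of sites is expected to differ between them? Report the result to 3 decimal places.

p = (3/4)(1 − e^(−4d/3)) = 0.75 × (1 − e^(-0.481333)) = 0.75 × (1 − 0.617959) = 0.286531.

0.287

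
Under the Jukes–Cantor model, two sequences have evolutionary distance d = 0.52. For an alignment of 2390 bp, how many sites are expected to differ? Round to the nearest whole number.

Invert JC69: p = (3/4)(1 − e^(−4d/3)) = 0.75 × (1 − e^(-0.693333)) = 0.75 × (1 − 0.499907) = 0.375070.
Expected differing sites = pL ≈ 0.375070 × 2390 = 896.4173 ≈ 896.

896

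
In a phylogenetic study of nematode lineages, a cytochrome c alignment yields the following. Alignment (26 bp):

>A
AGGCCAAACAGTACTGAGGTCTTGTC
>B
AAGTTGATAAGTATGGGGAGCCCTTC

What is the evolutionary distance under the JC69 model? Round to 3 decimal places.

0.949

The sequences differ at 14 of 26 sites, so p = 14/26 ≈ 0.538462.
d = −(3/4) ln(1 − 4p/3) = −0.75 ln(1 − 0.717949) = −0.75 ln(0.282051)
  = −0.75 × (-1.265667) = 0.949250 substitutions/site.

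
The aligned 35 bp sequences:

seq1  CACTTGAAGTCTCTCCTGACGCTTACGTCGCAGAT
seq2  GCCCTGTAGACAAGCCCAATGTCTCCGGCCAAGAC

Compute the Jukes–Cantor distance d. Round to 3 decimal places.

0.868

The sequences differ at 18 of 35 sites, so p = 18/35 ≈ 0.514286.
d = −(3/4) ln(1 − 4p/3) = −0.75 ln(1 − 0.685715) = −0.75 ln(0.314285)
  = −0.75 × (-1.157455) = 0.868091 substitutions/site.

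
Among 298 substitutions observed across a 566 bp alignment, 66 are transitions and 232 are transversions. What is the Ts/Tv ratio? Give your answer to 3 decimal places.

R = 66/232 = 0.284482… ≈ 0.284 (to 3 d.p.).

0.284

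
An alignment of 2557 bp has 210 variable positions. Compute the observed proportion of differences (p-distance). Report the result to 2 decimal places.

0.08

p = 210/2557 = 0.082127… ≈ 0.08 (to 2 d.p.).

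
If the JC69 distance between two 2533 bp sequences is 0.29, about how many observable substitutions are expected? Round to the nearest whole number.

Invert JC69: p = (3/4)(1 − e^(−4d/3)) = 0.75 × (1 − e^(-0.386667)) = 0.75 × (1 − 0.679317) = 0.240512.
Expected differing sites = pL ≈ 0.240512 × 2533 = 609.216896 ≈ 609.

609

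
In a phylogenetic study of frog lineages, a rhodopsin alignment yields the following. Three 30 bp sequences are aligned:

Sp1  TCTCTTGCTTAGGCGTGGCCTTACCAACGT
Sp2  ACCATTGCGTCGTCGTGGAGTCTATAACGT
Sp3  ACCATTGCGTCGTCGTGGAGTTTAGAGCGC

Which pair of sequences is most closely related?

Sp1–Sp2: 12/30 differ, p = 0.400, d = 0.572.
Sp1–Sp3: 13/30 differ, p = 0.433, d = 0.647.
Sp2–Sp3: 4/30 differ, p = 0.133, d = 0.147.
The smallest distance is between Sp2 and Sp3.

Sp2 and Sp3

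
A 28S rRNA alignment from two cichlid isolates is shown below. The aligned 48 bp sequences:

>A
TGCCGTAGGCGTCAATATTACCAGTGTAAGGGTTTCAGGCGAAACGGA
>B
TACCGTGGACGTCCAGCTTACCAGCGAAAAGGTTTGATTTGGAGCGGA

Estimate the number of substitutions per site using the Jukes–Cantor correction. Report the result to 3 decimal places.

The sequences differ at 15 of 48 sites, so p = 15/48 = 0.3125.
d = −(3/4) ln(1 − 4p/3) = −0.75 ln(1 − 0.416667) = −0.75 ln(0.583333)
  = −0.75 × (-0.538997) = 0.404248 substitutions/site.

0.404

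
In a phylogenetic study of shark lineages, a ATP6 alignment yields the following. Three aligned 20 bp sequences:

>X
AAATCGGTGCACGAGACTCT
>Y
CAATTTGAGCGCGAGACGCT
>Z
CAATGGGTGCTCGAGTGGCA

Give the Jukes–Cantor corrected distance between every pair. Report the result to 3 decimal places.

d(X,Y) = 0.383, d(X,Z) = 0.471, d(Y,Z) = 0.471

X–Y: 6/20 sites differ → p = 0.3, d = −0.75 ln(1 − 0.4) = 0.383119 ≈ 0.383.
X–Z: 7/20 sites differ → p = 0.35, d = −0.75 ln(1 − 0.466667) = 0.471457 ≈ 0.471.
Y–Z: 7/20 sites differ → p = 0.35, d = −0.75 ln(1 − 0.466667) = 0.471457 ≈ 0.471.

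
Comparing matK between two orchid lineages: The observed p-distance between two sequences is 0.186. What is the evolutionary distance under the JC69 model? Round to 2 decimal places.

0.21

d = −(3/4) ln(1 − 4p/3) = −0.75 ln(1 − 0.248) = −0.75 ln(0.752)
  = −0.75 × (-0.285019) = 0.213764 substitutions/site.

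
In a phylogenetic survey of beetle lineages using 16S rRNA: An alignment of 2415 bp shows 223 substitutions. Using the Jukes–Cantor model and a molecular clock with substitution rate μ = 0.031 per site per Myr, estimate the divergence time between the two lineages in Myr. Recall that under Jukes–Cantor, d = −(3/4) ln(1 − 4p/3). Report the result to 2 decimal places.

1.59

p = 223/2415 ≈ 0.09234.
d = −(3/4) ln(1 − 4p/3) = −0.75 ln(1 − 0.12312) = −0.75 ln(0.87688)
  = −0.75 × (-0.131385) = 0.098539 substitutions/site.
Under a molecular clock d = 2μt, so t = d/(2μ) = 0.098539 / (2 × 0.031) = 1.59 Myr.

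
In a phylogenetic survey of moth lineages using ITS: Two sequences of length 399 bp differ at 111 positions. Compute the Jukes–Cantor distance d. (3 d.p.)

p = 111/399 ≈ 0.278195.
d = −(3/4) ln(1 − 4p/3) = −0.75 ln(1 − 0.370927) = −0.75 ln(0.629073)
  = −0.75 × (-0.463508) = 0.347631 substitutions/site.

0.348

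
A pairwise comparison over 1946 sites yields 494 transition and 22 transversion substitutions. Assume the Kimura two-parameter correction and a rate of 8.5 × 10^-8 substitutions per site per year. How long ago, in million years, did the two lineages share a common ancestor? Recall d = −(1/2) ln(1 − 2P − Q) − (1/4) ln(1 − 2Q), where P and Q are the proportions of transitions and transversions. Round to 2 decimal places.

P = 494/1946 ≈ 0.253854 and Q = 22/1946 ≈ 0.011305.
Under the Kimura two-parameter model, d = −½ ln(1 − 2P − Q) − ¼ ln(1 − 2Q).
1 − 2P − Q = 0.480987, giving −½ ln(0.480987) = 0.365958.
1 − 2Q = 0.97739, giving −¼ ln(0.97739) = 0.005717.
d = 0.365958 + 0.005717 = 0.371675.
Under a molecular clock d = 2μt, so t = d/(2μ) = 0.371675 / (2 × 8.5 × 10^-8) = 2.19 million years.

2.19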